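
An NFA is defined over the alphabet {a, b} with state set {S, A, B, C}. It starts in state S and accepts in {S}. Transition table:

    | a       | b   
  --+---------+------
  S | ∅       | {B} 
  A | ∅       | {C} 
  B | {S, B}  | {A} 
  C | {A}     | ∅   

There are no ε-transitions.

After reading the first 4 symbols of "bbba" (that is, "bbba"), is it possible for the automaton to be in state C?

Start in {S}.
Read 'b': S→{B}; now {B}.
Read 'b': B→{A}; now {A}.
Read 'b': A→{C}; now {C}.
Read 'a': C→{A}; now {A}.
State C is not in {A}.

No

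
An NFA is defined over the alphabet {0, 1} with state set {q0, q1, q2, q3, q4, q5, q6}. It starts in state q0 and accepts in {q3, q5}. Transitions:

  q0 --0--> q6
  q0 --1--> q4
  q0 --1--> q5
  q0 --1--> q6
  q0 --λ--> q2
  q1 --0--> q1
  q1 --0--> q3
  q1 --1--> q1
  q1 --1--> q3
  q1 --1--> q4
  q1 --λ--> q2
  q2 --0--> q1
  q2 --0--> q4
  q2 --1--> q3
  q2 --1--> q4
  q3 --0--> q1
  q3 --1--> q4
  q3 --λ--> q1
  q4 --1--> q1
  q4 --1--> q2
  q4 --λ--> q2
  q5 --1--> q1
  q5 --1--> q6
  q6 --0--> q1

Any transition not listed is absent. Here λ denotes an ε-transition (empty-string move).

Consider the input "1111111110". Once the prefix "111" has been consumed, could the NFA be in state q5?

No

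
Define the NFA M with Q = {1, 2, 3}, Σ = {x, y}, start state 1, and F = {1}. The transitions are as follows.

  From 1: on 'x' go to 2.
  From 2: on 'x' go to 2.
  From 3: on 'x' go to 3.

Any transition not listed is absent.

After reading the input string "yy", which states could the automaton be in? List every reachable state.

∅

Start in {1}.
Read 'y': 1→∅; now ∅.
The set is empty and remains empty for the remaining 1 symbol.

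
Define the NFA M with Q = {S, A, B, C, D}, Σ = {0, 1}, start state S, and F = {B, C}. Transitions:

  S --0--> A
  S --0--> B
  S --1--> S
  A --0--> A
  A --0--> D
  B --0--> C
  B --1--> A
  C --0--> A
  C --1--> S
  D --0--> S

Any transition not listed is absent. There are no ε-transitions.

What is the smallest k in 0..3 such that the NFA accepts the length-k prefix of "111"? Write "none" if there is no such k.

Start in {S}.
Read '1': {S} → {S}.
Read '1': {S} → {S}.
Read '1': {S} → {S}.
No reachable set along the way intersects F.

none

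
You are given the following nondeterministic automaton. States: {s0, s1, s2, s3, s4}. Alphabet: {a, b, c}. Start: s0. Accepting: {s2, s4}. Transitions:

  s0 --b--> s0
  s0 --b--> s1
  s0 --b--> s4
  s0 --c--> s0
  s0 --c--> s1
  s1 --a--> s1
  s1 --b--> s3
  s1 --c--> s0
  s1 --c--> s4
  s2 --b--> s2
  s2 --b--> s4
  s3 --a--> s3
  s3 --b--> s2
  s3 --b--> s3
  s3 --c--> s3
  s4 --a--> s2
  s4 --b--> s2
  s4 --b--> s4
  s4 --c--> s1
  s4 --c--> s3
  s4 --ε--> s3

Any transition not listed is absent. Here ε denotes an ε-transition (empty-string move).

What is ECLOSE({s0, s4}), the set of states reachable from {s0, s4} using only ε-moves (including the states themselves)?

Begin with {s0, s4}.
ε-move s4 → s3; add s3.

{s0, s3, s4}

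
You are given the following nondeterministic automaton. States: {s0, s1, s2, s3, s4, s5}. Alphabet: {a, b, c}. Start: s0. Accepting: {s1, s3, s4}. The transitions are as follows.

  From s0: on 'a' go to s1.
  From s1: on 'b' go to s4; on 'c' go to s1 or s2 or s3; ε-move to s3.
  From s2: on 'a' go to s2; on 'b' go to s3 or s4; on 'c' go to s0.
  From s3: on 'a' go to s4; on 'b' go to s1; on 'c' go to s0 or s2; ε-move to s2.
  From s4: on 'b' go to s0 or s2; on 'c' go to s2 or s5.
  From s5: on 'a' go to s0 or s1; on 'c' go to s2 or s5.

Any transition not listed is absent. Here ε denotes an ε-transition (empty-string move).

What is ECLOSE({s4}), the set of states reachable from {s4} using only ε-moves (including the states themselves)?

{s4}

Begin with {s4}.
No ε-moves leave this set, so the closure equals the set itself.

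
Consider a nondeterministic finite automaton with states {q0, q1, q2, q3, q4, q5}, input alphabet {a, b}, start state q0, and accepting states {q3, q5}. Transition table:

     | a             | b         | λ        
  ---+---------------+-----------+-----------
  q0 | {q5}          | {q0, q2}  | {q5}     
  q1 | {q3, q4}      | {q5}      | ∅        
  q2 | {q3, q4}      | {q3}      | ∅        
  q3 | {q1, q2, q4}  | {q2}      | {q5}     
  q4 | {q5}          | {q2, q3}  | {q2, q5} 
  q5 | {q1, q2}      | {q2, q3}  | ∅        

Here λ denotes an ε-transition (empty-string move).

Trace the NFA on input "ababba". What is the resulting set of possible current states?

Start: ε-closure({q0}) = {q0, q5}.
Read 'a': {q0, q5} → {q1, q2, q5}.
Read 'b': {q1, q2, q5} → {q2, q3, q5}.
Read 'a': {q2, q3, q5} → {q1, q2, q3, q4, q5}.
Read 'b': {q1, q2, q3, q4, q5} → {q2, q3, q5}.
Read 'b': {q2, q3, q5} → {q2, q3, q5}.
Read 'a': {q2, q3, q5} → {q1, q2, q3, q4, q5}.

{q1, q2, q3, q4, q5}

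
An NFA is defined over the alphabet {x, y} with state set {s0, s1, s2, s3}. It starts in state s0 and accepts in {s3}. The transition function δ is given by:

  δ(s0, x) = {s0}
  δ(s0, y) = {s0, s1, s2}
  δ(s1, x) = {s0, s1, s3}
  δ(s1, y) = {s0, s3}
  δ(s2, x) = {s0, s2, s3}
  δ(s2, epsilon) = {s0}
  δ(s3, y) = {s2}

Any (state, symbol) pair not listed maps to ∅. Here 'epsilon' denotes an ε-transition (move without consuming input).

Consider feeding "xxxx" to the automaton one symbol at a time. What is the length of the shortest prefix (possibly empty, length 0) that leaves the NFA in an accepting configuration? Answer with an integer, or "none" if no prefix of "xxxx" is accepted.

none

Start in {s0}.
Read 'x': s0→{s0}; now {s0}.
Read 'x': s0→{s0}; now {s0}.
Read 'x': s0→{s0}; now {s0}.
Read 'x': s0→{s0}; now {s0}.
No reachable set along the way intersects F.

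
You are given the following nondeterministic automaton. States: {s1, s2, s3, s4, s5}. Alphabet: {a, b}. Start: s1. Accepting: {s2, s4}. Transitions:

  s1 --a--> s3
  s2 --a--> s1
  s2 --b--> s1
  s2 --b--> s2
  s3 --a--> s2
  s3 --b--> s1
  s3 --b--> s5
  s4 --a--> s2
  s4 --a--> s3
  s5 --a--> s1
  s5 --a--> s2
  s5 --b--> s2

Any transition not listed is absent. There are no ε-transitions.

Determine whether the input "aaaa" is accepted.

No

Start in {s1}.
Read 'a': {s1} → {s3}.
Read 'a': {s3} → {s2}.
Read 'a': {s2} → {s1}.
Read 'a': {s1} → {s3}.
The final set {s3} contains no accepting state.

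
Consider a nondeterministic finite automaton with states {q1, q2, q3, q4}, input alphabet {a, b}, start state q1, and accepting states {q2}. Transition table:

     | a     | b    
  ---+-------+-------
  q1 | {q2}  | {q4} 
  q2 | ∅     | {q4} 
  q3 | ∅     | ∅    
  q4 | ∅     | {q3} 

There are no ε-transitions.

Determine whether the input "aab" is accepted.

No

Start in {q1}.
Read 'a': q1→{q2}; now {q2}.
Read 'a': q2→∅; now ∅.
The set is empty and remains empty for the remaining 1 symbol.
The final set ∅ contains no accepting state.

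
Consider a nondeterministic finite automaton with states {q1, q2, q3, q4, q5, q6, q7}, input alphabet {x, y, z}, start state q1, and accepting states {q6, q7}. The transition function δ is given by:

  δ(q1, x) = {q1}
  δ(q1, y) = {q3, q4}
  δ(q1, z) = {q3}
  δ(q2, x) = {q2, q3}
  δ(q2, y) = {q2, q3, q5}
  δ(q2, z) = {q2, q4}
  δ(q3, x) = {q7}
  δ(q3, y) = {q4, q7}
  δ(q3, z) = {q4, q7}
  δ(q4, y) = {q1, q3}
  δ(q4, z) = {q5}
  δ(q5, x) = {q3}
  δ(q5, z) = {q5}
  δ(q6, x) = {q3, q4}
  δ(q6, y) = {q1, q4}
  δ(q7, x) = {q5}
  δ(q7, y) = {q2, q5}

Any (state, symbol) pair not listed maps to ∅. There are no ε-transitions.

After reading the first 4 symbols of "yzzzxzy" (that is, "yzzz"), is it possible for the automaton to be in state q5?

Yes

Start in {q1}.
Read 'y': {q1} → {q3, q4}.
Read 'z': {q3, q4} → {q4, q5, q7}.
Read 'z': {q4, q5, q7} → {q5}.
Read 'z': {q5} → {q5}.
State q5 is in {q5}.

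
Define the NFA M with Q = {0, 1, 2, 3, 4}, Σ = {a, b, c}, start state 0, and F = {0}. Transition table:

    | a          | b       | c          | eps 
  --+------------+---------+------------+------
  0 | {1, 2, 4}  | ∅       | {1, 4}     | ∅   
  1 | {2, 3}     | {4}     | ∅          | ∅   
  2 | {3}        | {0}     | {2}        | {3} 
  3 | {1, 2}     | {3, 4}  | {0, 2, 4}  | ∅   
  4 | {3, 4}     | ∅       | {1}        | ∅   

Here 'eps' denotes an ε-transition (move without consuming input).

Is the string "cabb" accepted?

Start in {0}.
Read 'c': 0→{1, 4}; now {1, 4}.
Read 'a': 1→{2, 3}, 4→{3, 4}; now {2, 3, 4}.
Read 'b': 2→{0}, 3→{3, 4}, 4→∅; now {0, 3, 4}.
Read 'b': 0→∅, 3→{3, 4}, 4→∅; now {3, 4}.
The final set {3, 4} contains no accepting state.

No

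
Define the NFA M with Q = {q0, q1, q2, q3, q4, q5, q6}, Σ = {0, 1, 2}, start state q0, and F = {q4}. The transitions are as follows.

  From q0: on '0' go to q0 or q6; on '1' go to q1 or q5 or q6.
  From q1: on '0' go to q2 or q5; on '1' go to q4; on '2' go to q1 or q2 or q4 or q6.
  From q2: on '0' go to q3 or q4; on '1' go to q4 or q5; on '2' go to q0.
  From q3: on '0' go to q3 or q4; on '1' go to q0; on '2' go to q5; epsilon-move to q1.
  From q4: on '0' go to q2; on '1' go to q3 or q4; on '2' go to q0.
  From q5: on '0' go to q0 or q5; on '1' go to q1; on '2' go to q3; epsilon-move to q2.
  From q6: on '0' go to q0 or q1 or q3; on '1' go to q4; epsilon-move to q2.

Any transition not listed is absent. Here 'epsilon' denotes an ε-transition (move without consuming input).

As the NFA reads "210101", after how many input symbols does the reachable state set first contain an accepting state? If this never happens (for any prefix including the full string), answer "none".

Start in {q0}.
Read '2': {q0} → ∅.
The set is empty and remains empty for the remaining 5 symbols.
No reachable set along the way intersects F.

none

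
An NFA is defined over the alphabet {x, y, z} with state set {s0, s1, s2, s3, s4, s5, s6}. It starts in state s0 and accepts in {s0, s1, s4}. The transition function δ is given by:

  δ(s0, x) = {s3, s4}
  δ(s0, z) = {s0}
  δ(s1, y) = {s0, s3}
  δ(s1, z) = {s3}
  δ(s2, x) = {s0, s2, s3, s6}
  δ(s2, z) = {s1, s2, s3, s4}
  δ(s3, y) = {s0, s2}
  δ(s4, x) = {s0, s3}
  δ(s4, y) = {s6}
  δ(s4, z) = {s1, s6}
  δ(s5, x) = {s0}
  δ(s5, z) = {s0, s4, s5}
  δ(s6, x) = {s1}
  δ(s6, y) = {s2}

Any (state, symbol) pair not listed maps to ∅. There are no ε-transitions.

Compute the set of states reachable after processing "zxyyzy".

Start in {s0}.
Read 'z': {s0} → {s0}.
Read 'x': {s0} → {s3, s4}.
Read 'y': {s3, s4} → {s0, s2, s6}.
Read 'y': {s0, s2, s6} → {s2}.
Read 'z': {s2} → {s1, s2, s3, s4}.
Read 'y': {s1, s2, s3, s4} → {s0, s2, s3, s6}.

{s0, s2, s3, s6}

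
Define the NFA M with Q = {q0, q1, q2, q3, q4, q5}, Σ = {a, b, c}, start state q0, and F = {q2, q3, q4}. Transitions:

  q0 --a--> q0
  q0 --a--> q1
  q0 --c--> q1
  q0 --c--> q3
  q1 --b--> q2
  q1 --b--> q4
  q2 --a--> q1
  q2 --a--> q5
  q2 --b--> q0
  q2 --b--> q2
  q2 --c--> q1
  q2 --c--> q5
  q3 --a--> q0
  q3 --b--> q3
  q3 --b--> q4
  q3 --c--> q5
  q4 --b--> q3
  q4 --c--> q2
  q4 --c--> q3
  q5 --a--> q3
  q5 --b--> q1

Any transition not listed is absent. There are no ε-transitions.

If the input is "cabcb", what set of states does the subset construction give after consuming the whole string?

∅

Start in {q0}.
Read 'c': q0→{q1, q3}; now {q1, q3}.
Read 'a': q1→∅, q3→{q0}; now {q0}.
Read 'b': q0→∅; now ∅.
The set is empty and remains empty for the remaining 2 symbols.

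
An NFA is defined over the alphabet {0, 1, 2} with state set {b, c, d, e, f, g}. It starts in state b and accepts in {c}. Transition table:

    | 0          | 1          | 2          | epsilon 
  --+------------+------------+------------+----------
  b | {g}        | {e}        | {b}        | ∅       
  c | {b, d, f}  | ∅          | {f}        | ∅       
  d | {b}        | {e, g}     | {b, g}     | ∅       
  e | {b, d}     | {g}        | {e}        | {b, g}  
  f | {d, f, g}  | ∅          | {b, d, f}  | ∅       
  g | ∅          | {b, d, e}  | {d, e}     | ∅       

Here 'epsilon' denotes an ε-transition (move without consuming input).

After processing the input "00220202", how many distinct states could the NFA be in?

Start in {b}.
Read '0': {b} → {g}.
Read '0': {g} → ∅.
The set is empty and remains empty for the remaining 6 symbols.
That set has 0 states.

0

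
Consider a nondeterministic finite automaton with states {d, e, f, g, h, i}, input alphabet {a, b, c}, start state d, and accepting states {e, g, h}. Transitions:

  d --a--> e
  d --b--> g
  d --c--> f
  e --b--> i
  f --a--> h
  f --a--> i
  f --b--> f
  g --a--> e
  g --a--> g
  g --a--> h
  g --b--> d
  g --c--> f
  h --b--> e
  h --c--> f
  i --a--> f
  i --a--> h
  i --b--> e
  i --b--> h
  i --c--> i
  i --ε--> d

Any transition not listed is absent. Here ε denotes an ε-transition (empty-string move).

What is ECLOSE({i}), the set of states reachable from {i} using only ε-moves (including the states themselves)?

Begin with {i}.
ε-move i → d; add d.

{d, i}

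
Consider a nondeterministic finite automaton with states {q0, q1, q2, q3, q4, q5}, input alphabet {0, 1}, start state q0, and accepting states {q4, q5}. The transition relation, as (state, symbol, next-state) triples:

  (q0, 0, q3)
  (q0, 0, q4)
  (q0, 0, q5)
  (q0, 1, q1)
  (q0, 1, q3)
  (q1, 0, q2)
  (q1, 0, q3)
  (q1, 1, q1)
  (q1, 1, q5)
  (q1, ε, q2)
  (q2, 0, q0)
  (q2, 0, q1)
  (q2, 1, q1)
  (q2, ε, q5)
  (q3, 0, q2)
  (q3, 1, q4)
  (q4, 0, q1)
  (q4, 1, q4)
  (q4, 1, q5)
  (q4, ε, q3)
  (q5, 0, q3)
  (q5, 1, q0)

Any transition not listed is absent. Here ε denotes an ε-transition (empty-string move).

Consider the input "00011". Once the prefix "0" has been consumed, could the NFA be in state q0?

No

Start in {q0}.
Read '0': q0→{q3, q4, q5}; now {q3, q4, q5}.
State q0 is not in {q3, q4, q5}.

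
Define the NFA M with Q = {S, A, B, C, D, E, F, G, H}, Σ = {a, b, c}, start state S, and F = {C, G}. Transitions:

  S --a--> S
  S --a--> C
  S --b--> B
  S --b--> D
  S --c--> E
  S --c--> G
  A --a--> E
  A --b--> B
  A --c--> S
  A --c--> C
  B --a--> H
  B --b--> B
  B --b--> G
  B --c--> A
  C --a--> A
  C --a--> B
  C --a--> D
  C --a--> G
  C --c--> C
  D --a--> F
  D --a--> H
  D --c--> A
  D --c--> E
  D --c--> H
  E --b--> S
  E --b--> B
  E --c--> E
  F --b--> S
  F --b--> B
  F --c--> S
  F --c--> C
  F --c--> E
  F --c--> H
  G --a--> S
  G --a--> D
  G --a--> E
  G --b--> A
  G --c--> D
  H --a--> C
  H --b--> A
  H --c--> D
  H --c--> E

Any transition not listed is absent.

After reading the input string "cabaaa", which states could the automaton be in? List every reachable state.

{S, A, B, C, D, E, F, G, H}

Start in {S}.
Read 'c': {S} → {E, G}.
Read 'a': {E, G} → {S, D, E}.
Read 'b': {S, D, E} → {S, B, D}.
Read 'a': {S, B, D} → {S, C, F, H}.
Read 'a': {S, C, F, H} → {S, A, B, C, D, G}.
Read 'a': {S, A, B, C, D, G} → {S, A, B, C, D, E, F, G, H}.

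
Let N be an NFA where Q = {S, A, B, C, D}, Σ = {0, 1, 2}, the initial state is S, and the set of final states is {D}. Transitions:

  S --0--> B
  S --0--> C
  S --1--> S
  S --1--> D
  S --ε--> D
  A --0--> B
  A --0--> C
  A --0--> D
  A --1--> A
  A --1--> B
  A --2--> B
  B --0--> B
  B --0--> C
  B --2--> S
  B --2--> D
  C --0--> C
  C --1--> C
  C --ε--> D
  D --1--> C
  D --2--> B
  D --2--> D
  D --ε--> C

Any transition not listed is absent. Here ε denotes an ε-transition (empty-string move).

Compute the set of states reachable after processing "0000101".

{C, D}

Start: ε-closure({S}) = {S, C, D}.
Read '0': {S, C, D} → {B, C, D}.
Read '0': {B, C, D} → {B, C, D}.
Read '0': {B, C, D} → {B, C, D}.
Read '0': {B, C, D} → {B, C, D}.
Read '1': {B, C, D} → {C, D}.
Read '0': {C, D} → {C, D}.
Read '1': {C, D} → {C, D}.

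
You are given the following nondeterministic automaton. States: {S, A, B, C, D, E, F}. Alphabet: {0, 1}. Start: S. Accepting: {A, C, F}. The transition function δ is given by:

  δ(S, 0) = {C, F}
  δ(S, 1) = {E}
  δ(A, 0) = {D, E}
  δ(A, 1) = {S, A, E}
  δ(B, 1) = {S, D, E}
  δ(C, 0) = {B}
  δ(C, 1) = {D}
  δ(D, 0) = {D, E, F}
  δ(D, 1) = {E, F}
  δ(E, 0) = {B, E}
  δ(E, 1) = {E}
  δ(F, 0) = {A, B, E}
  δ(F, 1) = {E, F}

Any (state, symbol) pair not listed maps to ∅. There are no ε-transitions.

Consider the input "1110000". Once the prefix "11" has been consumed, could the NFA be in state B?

No

Start in {S}.
Read '1': S→{E}; now {E}.
Read '1': E→{E}; now {E}.
State B is not in {E}.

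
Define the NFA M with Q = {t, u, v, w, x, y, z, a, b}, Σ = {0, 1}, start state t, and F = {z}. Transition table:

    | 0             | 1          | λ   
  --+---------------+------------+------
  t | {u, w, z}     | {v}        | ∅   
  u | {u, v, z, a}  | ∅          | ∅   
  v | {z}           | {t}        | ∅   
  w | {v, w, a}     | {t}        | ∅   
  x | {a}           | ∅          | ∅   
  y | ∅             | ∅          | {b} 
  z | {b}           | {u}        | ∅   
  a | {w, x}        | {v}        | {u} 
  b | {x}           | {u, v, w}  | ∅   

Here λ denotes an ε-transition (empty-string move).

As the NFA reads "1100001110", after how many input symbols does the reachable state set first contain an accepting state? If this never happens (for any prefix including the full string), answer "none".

Start in {t}.
Read '1': t→{v}; now {v}.
Read '1': v→{t}; now {t}.
Read '0': t→{u, w, z}; now {u, w, z}.
None of the earlier sets intersect F, but {u, w, z} does.

3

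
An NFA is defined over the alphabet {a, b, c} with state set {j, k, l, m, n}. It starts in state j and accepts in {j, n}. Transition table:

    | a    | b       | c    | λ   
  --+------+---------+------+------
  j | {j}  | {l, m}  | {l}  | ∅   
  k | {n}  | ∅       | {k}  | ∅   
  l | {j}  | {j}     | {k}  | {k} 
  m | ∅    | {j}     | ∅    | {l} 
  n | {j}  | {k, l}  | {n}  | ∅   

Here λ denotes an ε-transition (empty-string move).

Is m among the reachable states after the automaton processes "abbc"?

No

Start in {j}.
Read 'a': j→{j}; now {j}.
Read 'b': j→{l, m}; union {l, m}; ε-closure = {k, l, m}.
Read 'b': k→∅, l→{j}, m→{j}; now {j}.
Read 'c': j→{l}; union {l}; ε-closure = {k, l}.
State m is not in {k, l}.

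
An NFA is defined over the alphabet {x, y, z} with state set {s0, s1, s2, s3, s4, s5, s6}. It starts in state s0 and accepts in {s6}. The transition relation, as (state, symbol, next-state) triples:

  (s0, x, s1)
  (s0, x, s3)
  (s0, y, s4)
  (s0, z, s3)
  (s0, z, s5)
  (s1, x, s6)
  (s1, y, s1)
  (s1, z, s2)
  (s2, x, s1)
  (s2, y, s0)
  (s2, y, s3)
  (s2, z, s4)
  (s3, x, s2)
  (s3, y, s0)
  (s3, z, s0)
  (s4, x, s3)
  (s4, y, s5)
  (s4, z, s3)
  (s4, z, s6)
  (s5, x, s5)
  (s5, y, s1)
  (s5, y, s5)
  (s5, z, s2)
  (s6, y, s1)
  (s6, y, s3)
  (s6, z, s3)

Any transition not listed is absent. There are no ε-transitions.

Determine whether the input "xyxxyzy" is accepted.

No

Start in {s0}.
Read 'x': s0→{s1, s3}; now {s1, s3}.
Read 'y': s1→{s1}, s3→{s0}; now {s0, s1}.
Read 'x': s0→{s1, s3}, s1→{s6}; now {s1, s3, s6}.
Read 'x': s1→{s6}, s3→{s2}, s6→∅; now {s2, s6}.
Read 'y': s2→{s0, s3}, s6→{s1, s3}; now {s0, s1, s3}.
Read 'z': s0→{s3, s5}, s1→{s2}, s3→{s0}; now {s0, s2, s3, s5}.
Read 'y': s0→{s4}, s2→{s0, s3}, s3→{s0}, s5→{s1, s5}; now {s0, s1, s3, s4, s5}.
The final set {s0, s1, s3, s4, s5} contains no accepting state.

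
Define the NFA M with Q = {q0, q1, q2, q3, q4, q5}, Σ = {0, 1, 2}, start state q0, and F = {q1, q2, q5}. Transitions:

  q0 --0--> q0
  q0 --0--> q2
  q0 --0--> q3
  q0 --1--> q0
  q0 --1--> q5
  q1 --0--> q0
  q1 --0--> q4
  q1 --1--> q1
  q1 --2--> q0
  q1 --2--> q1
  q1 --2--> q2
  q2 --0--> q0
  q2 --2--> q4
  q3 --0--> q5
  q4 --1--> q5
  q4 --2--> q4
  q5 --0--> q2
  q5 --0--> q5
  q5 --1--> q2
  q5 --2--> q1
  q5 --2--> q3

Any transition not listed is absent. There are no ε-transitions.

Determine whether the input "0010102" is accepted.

Yes

Start in {q0}.
Read '0': {q0} → {q0, q2, q3}.
Read '0': {q0, q2, q3} → {q0, q2, q3, q5}.
Read '1': {q0, q2, q3, q5} → {q0, q2, q5}.
Read '0': {q0, q2, q5} → {q0, q2, q3, q5}.
Read '1': {q0, q2, q3, q5} → {q0, q2, q5}.
Read '0': {q0, q2, q5} → {q0, q2, q3, q5}.
Read '2': {q0, q2, q3, q5} → {q1, q3, q4}.
The final set {q1, q3, q4} contains the accepting state q1.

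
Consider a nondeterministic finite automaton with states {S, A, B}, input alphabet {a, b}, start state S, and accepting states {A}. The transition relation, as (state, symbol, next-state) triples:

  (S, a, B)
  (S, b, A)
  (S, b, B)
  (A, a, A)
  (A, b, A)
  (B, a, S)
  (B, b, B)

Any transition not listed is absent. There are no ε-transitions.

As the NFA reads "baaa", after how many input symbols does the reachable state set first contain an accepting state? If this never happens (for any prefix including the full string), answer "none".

Start in {S}.
Read 'b': {S} → {A, B}.
None of the earlier sets intersect F, but {A, B} does.

1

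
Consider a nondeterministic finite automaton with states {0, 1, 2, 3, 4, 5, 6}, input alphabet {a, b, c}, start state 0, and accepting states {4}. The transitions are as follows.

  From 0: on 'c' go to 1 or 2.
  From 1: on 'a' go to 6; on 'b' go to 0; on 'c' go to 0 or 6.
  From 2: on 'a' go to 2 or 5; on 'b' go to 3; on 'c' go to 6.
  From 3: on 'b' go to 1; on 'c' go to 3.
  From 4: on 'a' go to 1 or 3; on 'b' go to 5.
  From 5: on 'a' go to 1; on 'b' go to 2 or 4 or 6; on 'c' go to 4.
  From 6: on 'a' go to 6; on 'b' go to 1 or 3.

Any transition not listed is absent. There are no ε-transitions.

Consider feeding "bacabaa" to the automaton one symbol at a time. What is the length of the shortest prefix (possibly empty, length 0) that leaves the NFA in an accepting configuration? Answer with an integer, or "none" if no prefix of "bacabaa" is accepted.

Start in {0}.
Read 'b': {0} → ∅.
The set is empty and remains empty for the remaining 6 symbols.
No reachable set along the way intersects F.

none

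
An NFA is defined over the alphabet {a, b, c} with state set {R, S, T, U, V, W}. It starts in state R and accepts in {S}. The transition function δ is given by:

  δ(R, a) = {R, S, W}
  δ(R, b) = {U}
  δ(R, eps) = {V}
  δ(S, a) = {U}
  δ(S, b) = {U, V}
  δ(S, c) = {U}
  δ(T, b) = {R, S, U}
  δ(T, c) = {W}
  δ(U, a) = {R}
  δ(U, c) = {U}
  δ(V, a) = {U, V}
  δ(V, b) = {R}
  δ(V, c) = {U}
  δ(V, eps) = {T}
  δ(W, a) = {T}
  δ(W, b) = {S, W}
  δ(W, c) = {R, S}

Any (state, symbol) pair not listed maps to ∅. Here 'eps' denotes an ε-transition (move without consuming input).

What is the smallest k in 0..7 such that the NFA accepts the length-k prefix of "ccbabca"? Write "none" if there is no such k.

2

Start: ε-closure({R}) = {R, T, V}.
Read 'c': {R, T, V} → {U, W}.
Read 'c': {U, W} → {R, S, T, U, V}.
None of the earlier sets intersect F, but {R, S, T, U, V} does.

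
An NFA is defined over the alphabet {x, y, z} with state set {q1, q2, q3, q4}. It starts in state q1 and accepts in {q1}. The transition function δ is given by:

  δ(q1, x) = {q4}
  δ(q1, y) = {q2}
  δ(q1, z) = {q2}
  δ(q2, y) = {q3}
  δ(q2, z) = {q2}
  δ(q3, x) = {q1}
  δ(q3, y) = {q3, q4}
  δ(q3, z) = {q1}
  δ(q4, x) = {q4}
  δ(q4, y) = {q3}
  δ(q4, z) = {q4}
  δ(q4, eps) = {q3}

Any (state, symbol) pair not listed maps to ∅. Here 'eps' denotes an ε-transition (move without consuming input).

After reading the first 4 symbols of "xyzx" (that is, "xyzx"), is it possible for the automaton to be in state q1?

Yes

Start in {q1}.
Read 'x': {q1} → {q3, q4}.
Read 'y': {q3, q4} → {q3, q4}.
Read 'z': {q3, q4} → {q1, q3, q4}.
Read 'x': {q1, q3, q4} → {q1, q3, q4}.
State q1 is in {q1, q3, q4}.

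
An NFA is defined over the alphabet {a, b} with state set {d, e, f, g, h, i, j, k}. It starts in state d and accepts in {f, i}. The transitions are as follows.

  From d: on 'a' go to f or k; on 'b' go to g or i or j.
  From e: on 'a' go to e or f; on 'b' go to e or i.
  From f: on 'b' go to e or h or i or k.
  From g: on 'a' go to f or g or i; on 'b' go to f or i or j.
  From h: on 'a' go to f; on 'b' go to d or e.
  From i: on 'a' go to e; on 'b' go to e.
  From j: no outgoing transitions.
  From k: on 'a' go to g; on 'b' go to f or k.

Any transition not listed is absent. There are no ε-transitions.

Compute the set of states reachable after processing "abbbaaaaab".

{e, f, h, i, j, k}

Start in {d}.
Read 'a': d→{f, k}; now {f, k}.
Read 'b': f→{e, h, i, k}, k→{f, k}; now {e, f, h, i, k}.
Read 'b': e→{e, i}, f→{e, h, i, k}, h→{d, e}, i→{e}, k→{f, k}; now {d, e, f, h, i, k}.
Read 'b': d→{g, i, j}, e→{e, i}, f→{e, h, i, k}, h→{d, e}, i→{e}, k→{f, k}; now {d, e, f, g, h, i, j, k}.
Read 'a': d→{f, k}, e→{e, f}, f→∅, g→{f, g, i}, h→{f}, i→{e}, j→∅, k→{g}; now {e, f, g, i, k}.
Read 'a': e→{e, f}, f→∅, g→{f, g, i}, i→{e}, k→{g}; now {e, f, g, i}.
Read 'a': e→{e, f}, f→∅, g→{f, g, i}, i→{e}; now {e, f, g, i}.
Read 'a': e→{e, f}, f→∅, g→{f, g, i}, i→{e}; now {e, f, g, i}.
Read 'a': e→{e, f}, f→∅, g→{f, g, i}, i→{e}; now {e, f, g, i}.
Read 'b': e→{e, i}, f→{e, h, i, k}, g→{f, i, j}, i→{e}; now {e, f, h, i, j, k}.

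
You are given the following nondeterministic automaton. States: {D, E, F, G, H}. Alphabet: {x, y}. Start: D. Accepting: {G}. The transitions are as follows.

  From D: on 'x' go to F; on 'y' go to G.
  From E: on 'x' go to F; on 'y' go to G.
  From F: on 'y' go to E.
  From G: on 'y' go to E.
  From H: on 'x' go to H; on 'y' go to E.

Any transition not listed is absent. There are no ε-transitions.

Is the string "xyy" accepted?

Yes

Start in {D}.
Read 'x': D→{F}; now {F}.
Read 'y': F→{E}; now {E}.
Read 'y': E→{G}; now {G}.
The final set {G} contains the accepting state G.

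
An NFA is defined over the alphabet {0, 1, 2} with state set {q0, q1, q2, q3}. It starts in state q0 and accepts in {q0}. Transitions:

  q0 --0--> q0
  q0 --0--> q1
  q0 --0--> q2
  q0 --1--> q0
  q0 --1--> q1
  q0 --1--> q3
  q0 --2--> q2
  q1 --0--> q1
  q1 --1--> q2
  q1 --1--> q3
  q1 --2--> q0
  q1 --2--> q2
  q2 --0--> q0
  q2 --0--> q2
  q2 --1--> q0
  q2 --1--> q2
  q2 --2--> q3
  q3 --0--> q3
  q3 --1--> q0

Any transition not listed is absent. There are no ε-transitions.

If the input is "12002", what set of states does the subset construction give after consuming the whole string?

Start in {q0}.
Read '1': q0→{q0, q1, q3}; now {q0, q1, q3}.
Read '2': q0→{q2}, q1→{q0, q2}, q3→∅; now {q0, q2}.
Read '0': q0→{q0, q1, q2}, q2→{q0, q2}; now {q0, q1, q2}.
Read '0': q0→{q0, q1, q2}, q1→{q1}, q2→{q0, q2}; now {q0, q1, q2}.
Read '2': q0→{q2}, q1→{q0, q2}, q2→{q3}; now {q0, q2, q3}.

{q0, q2, q3}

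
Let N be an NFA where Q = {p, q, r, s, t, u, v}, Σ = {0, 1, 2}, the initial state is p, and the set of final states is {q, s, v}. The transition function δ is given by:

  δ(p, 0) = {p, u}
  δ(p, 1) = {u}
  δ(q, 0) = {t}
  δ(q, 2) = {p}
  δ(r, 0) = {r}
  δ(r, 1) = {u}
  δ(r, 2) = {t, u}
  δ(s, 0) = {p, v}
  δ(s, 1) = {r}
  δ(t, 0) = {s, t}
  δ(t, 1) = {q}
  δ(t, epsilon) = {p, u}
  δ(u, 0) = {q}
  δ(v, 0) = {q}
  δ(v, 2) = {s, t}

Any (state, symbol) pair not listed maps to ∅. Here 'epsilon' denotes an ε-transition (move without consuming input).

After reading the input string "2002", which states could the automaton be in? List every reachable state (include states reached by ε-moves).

∅

Start in {p}.
Read '2': {p} → ∅.
The set is empty and remains empty for the remaining 3 symbols.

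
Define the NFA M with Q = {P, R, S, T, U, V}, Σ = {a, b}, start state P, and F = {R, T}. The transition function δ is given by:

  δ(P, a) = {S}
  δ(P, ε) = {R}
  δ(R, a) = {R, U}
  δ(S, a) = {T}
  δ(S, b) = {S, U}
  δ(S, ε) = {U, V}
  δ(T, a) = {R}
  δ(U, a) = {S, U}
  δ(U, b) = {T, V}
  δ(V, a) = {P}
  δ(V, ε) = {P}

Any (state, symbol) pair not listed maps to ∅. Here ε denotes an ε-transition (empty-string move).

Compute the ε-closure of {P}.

Begin with {P}.
ε-move P → R; add R.

{P, R}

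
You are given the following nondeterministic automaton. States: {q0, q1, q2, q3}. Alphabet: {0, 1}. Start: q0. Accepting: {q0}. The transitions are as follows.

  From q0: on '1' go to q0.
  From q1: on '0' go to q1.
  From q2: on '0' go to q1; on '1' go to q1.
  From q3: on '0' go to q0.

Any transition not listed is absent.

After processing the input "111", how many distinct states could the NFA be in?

1

Start in {q0}.
Read '1': {q0} → {q0}.
Read '1': {q0} → {q0}.
Read '1': {q0} → {q0}.
That set has 1 state.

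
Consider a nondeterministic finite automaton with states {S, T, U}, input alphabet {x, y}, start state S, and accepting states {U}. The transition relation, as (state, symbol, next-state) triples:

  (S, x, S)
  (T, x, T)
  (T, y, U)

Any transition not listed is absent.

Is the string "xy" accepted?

No

Start in {S}.
Read 'x': {S} → {S}.
Read 'y': {S} → ∅.
The final set ∅ contains no accepting state.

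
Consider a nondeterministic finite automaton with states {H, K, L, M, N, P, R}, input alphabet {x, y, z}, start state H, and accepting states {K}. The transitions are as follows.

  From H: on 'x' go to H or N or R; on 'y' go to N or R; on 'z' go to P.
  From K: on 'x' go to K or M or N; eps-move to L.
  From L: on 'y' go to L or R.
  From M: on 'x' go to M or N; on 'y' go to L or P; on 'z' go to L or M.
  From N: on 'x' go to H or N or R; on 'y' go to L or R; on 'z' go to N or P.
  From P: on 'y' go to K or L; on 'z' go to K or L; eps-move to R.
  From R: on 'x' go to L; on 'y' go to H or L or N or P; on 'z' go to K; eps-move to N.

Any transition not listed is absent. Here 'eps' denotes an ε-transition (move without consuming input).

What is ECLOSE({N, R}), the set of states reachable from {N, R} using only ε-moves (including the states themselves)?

{N, R}

Begin with {N, R}.
No ε-moves leave this set, so the closure equals the set itself.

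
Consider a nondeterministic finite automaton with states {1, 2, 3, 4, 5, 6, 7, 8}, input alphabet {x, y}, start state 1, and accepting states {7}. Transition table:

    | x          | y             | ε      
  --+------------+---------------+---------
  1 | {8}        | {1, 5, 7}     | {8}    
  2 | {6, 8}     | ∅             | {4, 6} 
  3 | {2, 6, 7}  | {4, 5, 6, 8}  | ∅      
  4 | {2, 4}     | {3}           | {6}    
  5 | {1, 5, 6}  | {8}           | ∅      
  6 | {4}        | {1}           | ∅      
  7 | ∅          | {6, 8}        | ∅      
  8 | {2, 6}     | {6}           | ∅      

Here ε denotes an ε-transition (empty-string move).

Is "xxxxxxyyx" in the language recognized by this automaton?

Start: ε-closure({1}) = {1, 8}.
Read 'x': 1→{8}, 8→{2, 6}; union {2, 6, 8}; ε-closure = {2, 4, 6, 8}.
Read 'x': 2→{6, 8}, 4→{2, 4}, 6→{4}, 8→{2, 6}; now {2, 4, 6, 8}.
Read 'x': 2→{6, 8}, 4→{2, 4}, 6→{4}, 8→{2, 6}; now {2, 4, 6, 8}.
Read 'x': 2→{6, 8}, 4→{2, 4}, 6→{4}, 8→{2, 6}; now {2, 4, 6, 8}.
Read 'x': 2→{6, 8}, 4→{2, 4}, 6→{4}, 8→{2, 6}; now {2, 4, 6, 8}.
Read 'x': 2→{6, 8}, 4→{2, 4}, 6→{4}, 8→{2, 6}; now {2, 4, 6, 8}.
Read 'y': 2→∅, 4→{3}, 6→{1}, 8→{6}; union {1, 3, 6}; ε-closure = {1, 3, 6, 8}.
Read 'y': 1→{1, 5, 7}, 3→{4, 5, 6, 8}, 6→{1}, 8→{6}; now {1, 4, 5, 6, 7, 8}.
Read 'x': 1→{8}, 4→{2, 4}, 5→{1, 5, 6}, 6→{4}, 7→∅, 8→{2, 6}; now {1, 2, 4, 5, 6, 8}.
The final set {1, 2, 4, 5, 6, 8} contains no accepting state.

No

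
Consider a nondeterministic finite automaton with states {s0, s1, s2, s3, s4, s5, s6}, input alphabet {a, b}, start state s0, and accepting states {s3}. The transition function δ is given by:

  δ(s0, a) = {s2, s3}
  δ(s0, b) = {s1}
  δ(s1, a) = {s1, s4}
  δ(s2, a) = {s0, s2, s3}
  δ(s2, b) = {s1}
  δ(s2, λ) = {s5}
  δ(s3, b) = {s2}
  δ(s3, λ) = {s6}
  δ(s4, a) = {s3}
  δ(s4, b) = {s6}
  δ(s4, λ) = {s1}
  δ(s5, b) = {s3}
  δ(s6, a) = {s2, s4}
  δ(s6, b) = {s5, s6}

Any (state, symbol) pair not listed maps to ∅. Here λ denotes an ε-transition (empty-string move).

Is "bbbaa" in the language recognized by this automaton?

Start in {s0}.
Read 'b': {s0} → {s1}.
Read 'b': {s1} → ∅.
The set is empty and remains empty for the remaining 3 symbols.
The final set ∅ contains no accepting state.

No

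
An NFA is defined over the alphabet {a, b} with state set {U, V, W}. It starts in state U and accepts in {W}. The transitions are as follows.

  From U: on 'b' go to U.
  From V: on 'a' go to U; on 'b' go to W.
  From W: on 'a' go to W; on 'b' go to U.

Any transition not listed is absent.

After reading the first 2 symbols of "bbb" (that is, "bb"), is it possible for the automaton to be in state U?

Yes

Start in {U}.
Read 'b': U→{U}; now {U}.
Read 'b': U→{U}; now {U}.
State U is in {U}.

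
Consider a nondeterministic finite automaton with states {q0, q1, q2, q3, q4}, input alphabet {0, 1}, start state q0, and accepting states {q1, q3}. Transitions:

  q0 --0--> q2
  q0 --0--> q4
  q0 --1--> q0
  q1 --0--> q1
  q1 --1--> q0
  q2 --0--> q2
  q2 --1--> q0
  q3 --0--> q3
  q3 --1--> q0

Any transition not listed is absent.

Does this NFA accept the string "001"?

No

Start in {q0}.
Read '0': {q0} → {q2, q4}.
Read '0': {q2, q4} → {q2}.
Read '1': {q2} → {q0}.
The final set {q0} contains no accepting state.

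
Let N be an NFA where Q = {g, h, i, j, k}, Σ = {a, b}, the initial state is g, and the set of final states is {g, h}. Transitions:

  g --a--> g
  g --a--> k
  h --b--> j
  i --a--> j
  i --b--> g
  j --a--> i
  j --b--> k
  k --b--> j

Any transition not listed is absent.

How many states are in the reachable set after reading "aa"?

Start in {g}.
Read 'a': g→{g, k}; now {g, k}.
Read 'a': g→{g, k}, k→∅; now {g, k}.
That set has 2 states.

2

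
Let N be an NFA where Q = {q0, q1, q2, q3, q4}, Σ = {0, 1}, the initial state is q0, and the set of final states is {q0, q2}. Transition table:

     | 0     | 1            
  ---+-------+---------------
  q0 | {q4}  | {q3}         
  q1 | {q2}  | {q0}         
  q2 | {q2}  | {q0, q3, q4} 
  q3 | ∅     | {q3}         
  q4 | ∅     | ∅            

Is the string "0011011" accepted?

Start in {q0}.
Read '0': q0→{q4}; now {q4}.
Read '0': q4→∅; now ∅.
The set is empty and remains empty for the remaining 5 symbols.
The final set ∅ contains no accepting state.

No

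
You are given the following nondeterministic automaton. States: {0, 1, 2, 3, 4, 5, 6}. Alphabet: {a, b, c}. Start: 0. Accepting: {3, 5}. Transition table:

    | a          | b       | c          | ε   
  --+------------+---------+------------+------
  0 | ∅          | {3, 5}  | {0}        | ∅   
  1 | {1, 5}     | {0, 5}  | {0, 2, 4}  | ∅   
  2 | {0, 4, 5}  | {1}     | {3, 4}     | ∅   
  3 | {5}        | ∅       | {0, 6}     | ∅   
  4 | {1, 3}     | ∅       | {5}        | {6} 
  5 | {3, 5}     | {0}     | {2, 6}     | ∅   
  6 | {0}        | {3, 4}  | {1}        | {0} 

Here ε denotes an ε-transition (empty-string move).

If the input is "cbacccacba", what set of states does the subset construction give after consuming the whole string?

{0, 1, 3, 5}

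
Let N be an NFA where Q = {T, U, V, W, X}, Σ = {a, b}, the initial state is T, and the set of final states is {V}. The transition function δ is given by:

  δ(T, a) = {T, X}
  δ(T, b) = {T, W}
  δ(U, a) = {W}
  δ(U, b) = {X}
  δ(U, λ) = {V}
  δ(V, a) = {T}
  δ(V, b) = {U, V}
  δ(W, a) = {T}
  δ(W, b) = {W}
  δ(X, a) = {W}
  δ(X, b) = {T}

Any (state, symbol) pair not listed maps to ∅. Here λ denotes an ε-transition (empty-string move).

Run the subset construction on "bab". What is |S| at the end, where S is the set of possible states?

2

Start in {T}.
Read 'b': {T} → {T, W}.
Read 'a': {T, W} → {T, X}.
Read 'b': {T, X} → {T, W}.
That set has 2 states.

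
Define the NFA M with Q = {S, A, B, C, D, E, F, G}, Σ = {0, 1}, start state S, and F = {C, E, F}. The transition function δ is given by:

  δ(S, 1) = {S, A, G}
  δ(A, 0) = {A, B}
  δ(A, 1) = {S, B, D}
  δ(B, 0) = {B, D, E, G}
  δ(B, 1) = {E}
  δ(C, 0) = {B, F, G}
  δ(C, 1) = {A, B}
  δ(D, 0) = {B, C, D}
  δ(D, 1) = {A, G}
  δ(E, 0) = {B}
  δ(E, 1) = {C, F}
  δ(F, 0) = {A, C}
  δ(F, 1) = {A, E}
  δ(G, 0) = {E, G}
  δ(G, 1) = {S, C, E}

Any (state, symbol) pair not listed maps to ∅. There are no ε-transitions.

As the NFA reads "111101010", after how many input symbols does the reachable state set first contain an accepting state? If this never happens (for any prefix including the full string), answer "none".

2

Start in {S}.
Read '1': S→{S, A, G}; now {S, A, G}.
Read '1': S→{S, A, G}, A→{S, B, D}, G→{S, C, E}; now {S, A, B, C, D, E, G}.
None of the earlier sets intersect F, but {S, A, B, C, D, E, G} does.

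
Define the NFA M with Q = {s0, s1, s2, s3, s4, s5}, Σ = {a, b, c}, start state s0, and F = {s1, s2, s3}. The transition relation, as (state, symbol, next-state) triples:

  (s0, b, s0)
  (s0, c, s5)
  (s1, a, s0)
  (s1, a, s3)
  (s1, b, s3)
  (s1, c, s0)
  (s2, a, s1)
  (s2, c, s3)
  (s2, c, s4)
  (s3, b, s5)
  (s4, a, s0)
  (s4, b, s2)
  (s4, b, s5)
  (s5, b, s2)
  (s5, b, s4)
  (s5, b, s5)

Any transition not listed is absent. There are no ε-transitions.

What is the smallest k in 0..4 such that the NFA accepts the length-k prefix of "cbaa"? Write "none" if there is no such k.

Start in {s0}.
Read 'c': s0→{s5}; now {s5}.
Read 'b': s5→{s2, s4, s5}; now {s2, s4, s5}.
None of the earlier sets intersect F, but {s2, s4, s5} does.

2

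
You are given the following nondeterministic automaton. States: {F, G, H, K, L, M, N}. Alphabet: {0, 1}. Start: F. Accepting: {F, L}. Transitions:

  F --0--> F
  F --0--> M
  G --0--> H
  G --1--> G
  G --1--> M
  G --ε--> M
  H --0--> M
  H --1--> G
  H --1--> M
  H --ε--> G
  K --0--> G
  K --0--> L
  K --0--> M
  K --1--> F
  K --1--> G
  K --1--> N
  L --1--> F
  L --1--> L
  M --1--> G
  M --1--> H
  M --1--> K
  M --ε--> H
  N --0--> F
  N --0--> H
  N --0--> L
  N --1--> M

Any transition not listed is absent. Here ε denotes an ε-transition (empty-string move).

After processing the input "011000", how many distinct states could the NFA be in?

Start in {F}.
Read '0': F→{F, M}; union {F, M}; ε-closure = {F, G, H, M}.
Read '1': F→∅, G→{G, M}, H→{G, M}, M→{G, H, K}; now {G, H, K, M}.
Read '1': G→{G, M}, H→{G, M}, K→{F, G, N}, M→{G, H, K}; now {F, G, H, K, M, N}.
Read '0': F→{F, M}, G→{H}, H→{M}, K→{G, L, M}, M→∅, N→{F, H, L}; now {F, G, H, L, M}.
Read '0': F→{F, M}, G→{H}, H→{M}, L→∅, M→∅; union {F, H, M}; ε-closure = {F, G, H, M}.
Read '0': F→{F, M}, G→{H}, H→{M}, M→∅; union {F, H, M}; ε-closure = {F, G, H, M}.
That set has 4 states.

4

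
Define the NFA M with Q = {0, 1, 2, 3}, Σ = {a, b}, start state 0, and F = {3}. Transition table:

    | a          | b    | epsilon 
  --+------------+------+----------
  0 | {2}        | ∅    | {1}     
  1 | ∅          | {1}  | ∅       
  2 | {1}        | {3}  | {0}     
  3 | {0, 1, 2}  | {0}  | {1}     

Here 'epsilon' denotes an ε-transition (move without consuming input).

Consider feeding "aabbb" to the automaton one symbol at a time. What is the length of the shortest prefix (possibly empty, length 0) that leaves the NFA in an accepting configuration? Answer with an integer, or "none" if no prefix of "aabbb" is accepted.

Start: ε-closure({0}) = {0, 1}.
Read 'a': {0, 1} → {0, 1, 2}.
Read 'a': {0, 1, 2} → {0, 1, 2}.
Read 'b': {0, 1, 2} → {1, 3}.
None of the earlier sets intersect F, but {1, 3} does.

3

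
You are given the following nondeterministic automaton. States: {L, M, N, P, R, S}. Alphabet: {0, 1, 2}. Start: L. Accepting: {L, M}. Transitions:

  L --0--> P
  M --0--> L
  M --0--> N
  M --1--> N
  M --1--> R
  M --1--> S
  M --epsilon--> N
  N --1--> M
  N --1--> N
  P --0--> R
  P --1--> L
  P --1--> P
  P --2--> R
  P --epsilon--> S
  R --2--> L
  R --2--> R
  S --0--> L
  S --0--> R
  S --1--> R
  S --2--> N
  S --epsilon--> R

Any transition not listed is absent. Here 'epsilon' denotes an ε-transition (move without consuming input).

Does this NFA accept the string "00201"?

Yes

Start in {L}.
Read '0': L→{P}; union {P}; ε-closure = {P, R, S}.
Read '0': P→{R}, R→∅, S→{L, R}; now {L, R}.
Read '2': L→∅, R→{L, R}; now {L, R}.
Read '0': L→{P}, R→∅; union {P}; ε-closure = {P, R, S}.
Read '1': P→{L, P}, R→∅, S→{R}; union {L, P, R}; ε-closure = {L, P, R, S}.
The final set {L, P, R, S} contains the accepting state L.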